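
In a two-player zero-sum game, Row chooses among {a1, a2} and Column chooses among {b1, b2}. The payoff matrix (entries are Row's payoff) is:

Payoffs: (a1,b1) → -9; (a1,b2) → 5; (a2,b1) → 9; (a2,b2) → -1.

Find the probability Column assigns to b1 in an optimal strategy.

1/4

Row minima: a1 → -9, a2 → -1; maximin = -1.
Column maxima: b1 → 9, b2 → 5; minimax = 5.
-1 ≠ 5, so there is no saddle point; optimal play is mixed.
Let Row play a1 with probability p. Expected payoff against b1: (-9)p + 9(1−p) = −18p + 9; against b2: 5p + (-1)(1−p) = 6p − 1.
Setting these equal: −18p + 9 = 6p − 1 ⇒ −24p = -10 ⇒ p = 5/12, and the value is (-18)·(5/12) + 9 = 3/2.
For Column: with q = P(b1), equating a1's and a2's payoffs gives −14q + 5 = 10q − 1 ⇒ q = 1/4.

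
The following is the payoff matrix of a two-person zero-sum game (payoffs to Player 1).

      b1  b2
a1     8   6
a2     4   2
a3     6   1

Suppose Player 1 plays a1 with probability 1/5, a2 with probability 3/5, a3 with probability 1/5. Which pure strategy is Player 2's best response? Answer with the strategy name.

If Player 2 plays b1, Player 1's expected payoff is (1/5)·8 + (3/5)·4 + (1/5)·6 = 26/5.
If Player 2 plays b2, Player 1's expected payoff is (1/5)·6 + (3/5)·2 + (1/5)·1 = 13/5.
Player 2 minimizes Player 1's payoff; the smallest is 13/5, so the best response is b2.

b2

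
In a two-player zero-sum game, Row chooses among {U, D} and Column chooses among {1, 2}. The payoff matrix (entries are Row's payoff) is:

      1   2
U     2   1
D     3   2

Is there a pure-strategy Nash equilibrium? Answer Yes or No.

Yes

Row minima: U → 1, D → 2; maximin = 2.
Column maxima: 1 → 3, 2 → 2; minimax = 2.
maximin = minimax = 2, so a saddle point exists.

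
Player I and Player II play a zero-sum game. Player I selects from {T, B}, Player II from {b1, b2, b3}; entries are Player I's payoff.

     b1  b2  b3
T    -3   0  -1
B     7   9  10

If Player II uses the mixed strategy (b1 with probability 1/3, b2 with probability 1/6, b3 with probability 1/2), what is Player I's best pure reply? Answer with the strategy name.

Expected payoff of T: (1/3)·(-3) + (1/6)·0 + (1/2)·(-1) = -3/2.
Expected payoff of B: (1/3)·7 + (1/6)·9 + (1/2)·10 = 53/6.
The largest is 53/6, so Player I's best response is B.

B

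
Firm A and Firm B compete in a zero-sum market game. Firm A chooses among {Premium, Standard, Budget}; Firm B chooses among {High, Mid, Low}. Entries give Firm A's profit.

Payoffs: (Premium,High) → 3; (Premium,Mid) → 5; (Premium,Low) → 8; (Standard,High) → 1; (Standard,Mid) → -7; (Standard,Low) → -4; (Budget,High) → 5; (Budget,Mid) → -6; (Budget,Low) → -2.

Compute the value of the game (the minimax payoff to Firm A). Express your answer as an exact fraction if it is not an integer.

Row minima: Premium → 3, Standard → -7, Budget → -6; maximin = 3.
Column maxima: High → 5, Mid → 5, Low → 8; minimax = 5.
3 ≠ 5, so there is no saddle point; optimal play is mixed.
Standard is strictly dominated by Premium, so Firm A never plays it.
Low is strictly dominated by Mid (it gives Firm A strictly more in every row), so Firm B never plays it.
On the remaining 2×2 (Premium, Budget vs High, Mid):
Let Firm A play Premium with probability p. Expected payoff against High: 3p + 5(1−p) = −2p + 5; against Mid: 5p + (-6)(1−p) = 11p − 6.
Setting these equal: −2p + 5 = 11p − 6 ⇒ −13p = -11 ⇒ p = 11/13, and the value is (-2)·(11/13) + 5 = 43/13.
For Firm B: with q = P(High), equating Premium's and Budget's payoffs gives −2q + 5 = 11q − 6 ⇒ q = 11/13.

43/13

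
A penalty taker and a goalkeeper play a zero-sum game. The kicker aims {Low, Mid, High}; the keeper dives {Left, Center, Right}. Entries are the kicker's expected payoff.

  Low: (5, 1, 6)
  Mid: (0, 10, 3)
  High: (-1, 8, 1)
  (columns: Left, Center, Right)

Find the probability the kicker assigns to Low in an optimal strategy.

Row minima: Low → 1, Mid → 0, High → -1; maximin = 1.
Column maxima: Left → 5, Center → 10, Right → 6; minimax = 5.
1 ≠ 5, so there is no saddle point; optimal play is mixed.
High is strictly dominated by Mid, so the kicker never plays it.
Right is strictly dominated by Left (it gives the kicker strictly more in every row), so the keeper never plays it.
On the remaining 2×2 (Low, Mid vs Left, Center):
Let the kicker play Low with probability p. Expected payoff against Left: 5p + 0(1−p) = 5p; against Center: 1p + 10(1−p) = −9p + 10.
Setting these equal: 5p = −9p + 10 ⇒ 14p = 10 ⇒ p = 5/7, and the value is (5)·(5/7) = 25/7.
For the keeper: with q = P(Left), equating Low's and Mid's payoffs gives 4q + 1 = −10q + 10 ⇒ q = 9/14.

5/7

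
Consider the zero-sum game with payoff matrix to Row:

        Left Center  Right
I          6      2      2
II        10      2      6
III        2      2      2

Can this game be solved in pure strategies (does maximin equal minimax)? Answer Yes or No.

Yes

Row minima: I → 2, II → 2, III → 2; maximin = 2.
Column maxima: Left → 10, Center → 2, Right → 6; minimax = 2.
maximin = minimax = 2, so a saddle point exists.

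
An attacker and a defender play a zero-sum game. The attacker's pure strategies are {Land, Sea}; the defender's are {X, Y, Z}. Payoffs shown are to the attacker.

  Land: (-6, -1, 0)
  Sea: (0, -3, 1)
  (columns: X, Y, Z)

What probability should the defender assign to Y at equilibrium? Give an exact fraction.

3/4

Row minima: Land → -6, Sea → -3; maximin = -3.
Column maxima: X → 0, Y → -1, Z → 1; minimax = -1.
-3 ≠ -1, so there is no saddle point; optimal play is mixed.
Z is strictly dominated by X (it gives the attacker strictly more in every row), so the defender never plays it.
On the remaining 2×2 (Land, Sea vs X, Y):
Let the attacker play Land with probability p. Expected payoff against X: (-6)p + 0(1−p) = −6p; against Y: (-1)p + (-3)(1−p) = 2p − 3.
Setting these equal: −6p = 2p − 3 ⇒ −8p = -3 ⇒ p = 3/8, and the value is (-6)·(3/8) = -9/4.
For the defender: with q = P(X), equating Land's and Sea's payoffs gives −5q − 1 = 3q − 3 ⇒ q = 1/4.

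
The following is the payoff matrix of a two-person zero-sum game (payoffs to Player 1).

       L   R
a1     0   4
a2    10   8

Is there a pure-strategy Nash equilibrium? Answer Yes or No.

Yes

Row minima: a1 → 0, a2 → 8; maximin = 8.
Column maxima: L → 10, R → 8; minimax = 8.
maximin = minimax = 8, so a saddle point exists.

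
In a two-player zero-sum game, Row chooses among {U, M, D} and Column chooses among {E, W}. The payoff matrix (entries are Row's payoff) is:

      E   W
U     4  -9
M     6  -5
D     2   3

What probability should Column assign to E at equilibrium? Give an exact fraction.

2/3

Row minima: U → -9, M → -5, D → 2; maximin = 2.
Column maxima: E → 6, W → 3; minimax = 3.
2 ≠ 3, so there is no saddle point; optimal play is mixed.
U is strictly dominated by M, so Row never plays it.
On the remaining 2×2 (M, D vs E, W):
Let Row play M with probability p. Expected payoff against E: 6p + 2(1−p) = 4p + 2; against W: (-5)p + 3(1−p) = −8p + 3.
Setting these equal: 4p + 2 = −8p + 3 ⇒ 12p = 1 ⇒ p = 1/12, and the value is (4)·(1/12) + 2 = 7/3.
For Column: with q = P(E), equating M's and D's payoffs gives 11q − 5 = −q + 3 ⇒ q = 2/3.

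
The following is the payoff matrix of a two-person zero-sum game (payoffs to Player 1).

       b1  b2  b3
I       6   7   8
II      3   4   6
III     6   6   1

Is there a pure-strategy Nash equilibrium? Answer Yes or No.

Yes

Row minima: I → 6, II → 3, III → 1; maximin = 6.
Column maxima: b1 → 6, b2 → 7, b3 → 8; minimax = 6.
maximin = minimax = 6, so a saddle point exists.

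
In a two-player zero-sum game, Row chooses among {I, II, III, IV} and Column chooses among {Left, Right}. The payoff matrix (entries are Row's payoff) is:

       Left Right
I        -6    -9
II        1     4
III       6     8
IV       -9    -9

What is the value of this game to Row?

Row minima: I → -9, II → 1, III → 6, IV → -9; maximin = 6.
Column maxima: Left → 6, Right → 8; minimax = 6.
Since maximin = minimax = 6, there is a saddle point and the value is 6.

6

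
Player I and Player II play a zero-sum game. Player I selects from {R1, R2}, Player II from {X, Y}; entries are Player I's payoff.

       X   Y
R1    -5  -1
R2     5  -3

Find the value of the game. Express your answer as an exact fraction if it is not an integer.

-5/3

Row minima: R1 → -5, R2 → -3; maximin = -3.
Column maxima: X → 5, Y → -1; minimax = -1.
-3 ≠ -1, so there is no saddle point; optimal play is mixed.
Let Player I play R1 with probability p. Expected payoff against X: (-5)p + 5(1−p) = −10p + 5; against Y: (-1)p + (-3)(1−p) = 2p − 3.
Setting these equal: −10p + 5 = 2p − 3 ⇒ −12p = -8 ⇒ p = 2/3, and the value is (-10)·(2/3) + 5 = -5/3.
For Player II: with q = P(X), equating R1's and R2's payoffs gives −4q − 1 = 8q − 3 ⇒ q = 1/6.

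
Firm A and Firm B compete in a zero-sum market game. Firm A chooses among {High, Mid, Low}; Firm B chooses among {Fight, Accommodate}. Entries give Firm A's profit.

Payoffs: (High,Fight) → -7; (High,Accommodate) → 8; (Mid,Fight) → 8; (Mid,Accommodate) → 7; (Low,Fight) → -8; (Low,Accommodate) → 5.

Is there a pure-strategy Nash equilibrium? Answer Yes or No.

No

Row minima: High → -7, Mid → 7, Low → -8; maximin = 7.
Column maxima: Fight → 8, Accommodate → 8; minimax = 8.
7 ≠ 8, so no pure-strategy equilibrium exists.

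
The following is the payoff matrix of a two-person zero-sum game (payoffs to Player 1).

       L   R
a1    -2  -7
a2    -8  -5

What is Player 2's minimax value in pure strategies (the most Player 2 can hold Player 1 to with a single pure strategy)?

-5

Column maxima: L → -2, R → -5.
The smallest of these is -5.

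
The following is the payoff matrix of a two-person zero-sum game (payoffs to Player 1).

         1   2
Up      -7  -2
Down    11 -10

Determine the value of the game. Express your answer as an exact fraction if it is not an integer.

-46/13

Row minima: Up → -7, Down → -10; maximin = -7.
Column maxima: 1 → 11, 2 → -2; minimax = -2.
-7 ≠ -2, so there is no saddle point; optimal play is mixed.
Let Player 1 play Up with probability p. Expected payoff against 1: (-7)p + 11(1−p) = −18p + 11; against 2: (-2)p + (-10)(1−p) = 8p − 10.
Setting these equal: −18p + 11 = 8p − 10 ⇒ −26p = -21 ⇒ p = 21/26, and the value is (-18)·(21/26) + 11 = -46/13.
For Player 2: with q = P(1), equating Up's and Down's payoffs gives −5q − 2 = 21q − 10 ⇒ q = 4/13.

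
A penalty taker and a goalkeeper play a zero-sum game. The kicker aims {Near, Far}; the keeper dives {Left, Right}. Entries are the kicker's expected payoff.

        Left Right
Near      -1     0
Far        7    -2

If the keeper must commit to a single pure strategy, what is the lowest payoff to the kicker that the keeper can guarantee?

0

Column maxima: Left → 7, Right → 0.
The smallest of these is 0.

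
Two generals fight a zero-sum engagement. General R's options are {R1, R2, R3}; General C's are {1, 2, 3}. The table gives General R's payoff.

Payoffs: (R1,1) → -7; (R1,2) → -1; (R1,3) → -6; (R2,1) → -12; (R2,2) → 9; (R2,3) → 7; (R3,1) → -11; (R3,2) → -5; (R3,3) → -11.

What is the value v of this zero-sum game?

-7

Row minima: R1 → -7, R2 → -12, R3 → -11; maximin = -7.
Column maxima: 1 → -7, 2 → 9, 3 → 7; minimax = -7.
Since maximin = minimax = -7, there is a saddle point and the value is -7.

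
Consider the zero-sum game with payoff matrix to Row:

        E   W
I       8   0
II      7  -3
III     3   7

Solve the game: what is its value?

Row minima: I → 0, II → -3, III → 3; maximin = 3.
Column maxima: E → 8, W → 7; minimax = 7.
3 ≠ 7, so there is no saddle point; optimal play is mixed.
II is strictly dominated by I, so Row never plays it.
On the remaining 2×2 (I, III vs E, W):
Let Row play I with probability p. Expected payoff against E: 8p + 3(1−p) = 5p + 3; against W: 0p + 7(1−p) = −7p + 7.
Setting these equal: 5p + 3 = −7p + 7 ⇒ 12p = 4 ⇒ p = 1/3, and the value is (5)·(1/3) + 3 = 14/3.
For Column: with q = P(E), equating I's and III's payoffs gives 8q = −4q + 7 ⇒ q = 7/12.

14/3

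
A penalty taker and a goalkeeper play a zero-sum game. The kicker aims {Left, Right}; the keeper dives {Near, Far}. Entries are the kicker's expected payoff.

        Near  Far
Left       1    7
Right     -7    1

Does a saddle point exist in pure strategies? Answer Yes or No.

Yes

Row minima: Left → 1, Right → -7; maximin = 1.
Column maxima: Near → 1, Far → 7; minimax = 1.
maximin = minimax = 1, so a saddle point exists.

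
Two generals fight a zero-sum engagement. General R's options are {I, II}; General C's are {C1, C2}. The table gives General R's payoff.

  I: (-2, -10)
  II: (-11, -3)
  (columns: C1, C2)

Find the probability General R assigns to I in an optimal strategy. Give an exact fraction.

Row minima: I → -10, II → -11; maximin = -10.
Column maxima: C1 → -2, C2 → -3; minimax = -3.
-10 ≠ -3, so there is no saddle point; optimal play is mixed.
Let General R play I with probability p. Expected payoff against C1: (-2)p + (-11)(1−p) = 9p − 11; against C2: (-10)p + (-3)(1−p) = −7p − 3.
Setting these equal: 9p − 11 = −7p − 3 ⇒ 16p = 8 ⇒ p = 1/2, and the value is (9)·(1/2) − 11 = -13/2.
For General C: with q = P(C1), equating I's and II's payoffs gives 8q − 10 = −8q − 3 ⇒ q = 7/16.

1/2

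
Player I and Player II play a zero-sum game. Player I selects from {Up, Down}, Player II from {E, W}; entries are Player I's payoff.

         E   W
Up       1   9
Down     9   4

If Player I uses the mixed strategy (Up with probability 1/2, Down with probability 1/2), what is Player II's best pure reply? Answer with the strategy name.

If Player II plays E, Player I's expected payoff is (1/2)·1 + (1/2)·9 = 5.
If Player II plays W, Player I's expected payoff is (1/2)·9 + (1/2)·4 = 13/2.
Player II minimizes Player I's payoff; the smallest is 5, so the best response is E.

E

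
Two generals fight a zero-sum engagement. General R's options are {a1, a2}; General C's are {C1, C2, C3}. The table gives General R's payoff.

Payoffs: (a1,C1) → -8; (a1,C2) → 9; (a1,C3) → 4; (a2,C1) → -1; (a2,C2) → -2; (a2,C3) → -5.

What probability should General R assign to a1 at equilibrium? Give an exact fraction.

Row minima: a1 → -8, a2 → -5; maximin = -5.
Column maxima: C1 → -1, C2 → 9, C3 → 4; minimax = -1.
-5 ≠ -1, so there is no saddle point; optimal play is mixed.
C2 is strictly dominated by C3 (it gives General R strictly more in every row), so General C never plays it.
On the remaining 2×2 (a1, a2 vs C1, C3):
Let General R play a1 with probability p. Expected payoff against C1: (-8)p + (-1)(1−p) = −7p − 1; against C3: 4p + (-5)(1−p) = 9p − 5.
Setting these equal: −7p − 1 = 9p − 5 ⇒ −16p = -4 ⇒ p = 1/4, and the value is (-7)·(1/4) − 1 = -11/4.
For General C: with q = P(C1), equating a1's and a2's payoffs gives −12q + 4 = 4q − 5 ⇒ q = 9/16.

1/4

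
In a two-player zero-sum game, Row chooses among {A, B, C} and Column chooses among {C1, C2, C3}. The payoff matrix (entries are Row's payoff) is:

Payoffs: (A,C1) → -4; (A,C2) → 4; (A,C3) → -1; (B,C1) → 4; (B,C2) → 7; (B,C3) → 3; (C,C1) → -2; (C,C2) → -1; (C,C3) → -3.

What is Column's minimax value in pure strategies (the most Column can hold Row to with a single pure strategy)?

3

Column maxima: C1 → 4, C2 → 7, C3 → 3.
The smallest of these is 3.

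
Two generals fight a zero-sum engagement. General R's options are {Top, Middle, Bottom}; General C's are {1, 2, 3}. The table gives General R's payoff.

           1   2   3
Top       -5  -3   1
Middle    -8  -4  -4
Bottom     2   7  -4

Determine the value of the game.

-3/2

Row minima: Top → -5, Middle → -8, Bottom → -4; maximin = -4.
Column maxima: 1 → 2, 2 → 7, 3 → 1; minimax = 1.
-4 ≠ 1, so there is no saddle point; optimal play is mixed.
Middle is strictly dominated by Top, so General R never plays it.
2 is strictly dominated by 1 (it gives General R strictly more in every row), so General C never plays it.
On the remaining 2×2 (Top, Bottom vs 1, 3):
Let General R play Top with probability p. Expected payoff against 1: (-5)p + 2(1−p) = −7p + 2; against 3: 1p + (-4)(1−p) = 5p − 4.
Setting these equal: −7p + 2 = 5p − 4 ⇒ −12p = -6 ⇒ p = 1/2, and the value is (-7)·(1/2) + 2 = -3/2.
For General C: with q = P(1), equating Top's and Bottom's payoffs gives −6q + 1 = 6q − 4 ⇒ q = 5/12.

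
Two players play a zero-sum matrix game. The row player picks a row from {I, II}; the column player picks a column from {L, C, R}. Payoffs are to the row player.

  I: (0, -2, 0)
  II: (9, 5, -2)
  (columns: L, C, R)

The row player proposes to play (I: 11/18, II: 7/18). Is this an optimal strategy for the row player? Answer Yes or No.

No

Against L this mix gives (11/18)·0 + (7/18)·9 = 7/2.
Against C this mix gives (11/18)·(-2) + (7/18)·5 = 13/18.
Against R this mix gives (11/18)·0 + (7/18)·(-2) = -7/9.
The column player will play R, holding the row player to -7/9. Shifting weight toward the row that does better against R would raise this floor (the equalizing mix achieves -4/9 against both R and C), so the proposed strategy is not optimal.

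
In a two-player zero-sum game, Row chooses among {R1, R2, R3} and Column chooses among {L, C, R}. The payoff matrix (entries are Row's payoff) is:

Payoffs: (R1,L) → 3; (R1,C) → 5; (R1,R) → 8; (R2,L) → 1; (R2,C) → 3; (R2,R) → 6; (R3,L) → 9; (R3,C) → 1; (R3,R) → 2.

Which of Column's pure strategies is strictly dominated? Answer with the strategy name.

C holds Row's payoff strictly below R in every row: 5 < 8, 3 < 6, 1 < 2.
So R is strictly dominated for Column.

R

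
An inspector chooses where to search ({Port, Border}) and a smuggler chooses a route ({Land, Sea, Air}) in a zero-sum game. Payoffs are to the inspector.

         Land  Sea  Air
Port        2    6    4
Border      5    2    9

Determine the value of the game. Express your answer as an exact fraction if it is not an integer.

26/7

Row minima: Port → 2, Border → 2; maximin = 2.
Column maxima: Land → 5, Sea → 6, Air → 9; minimax = 5.
2 ≠ 5, so there is no saddle point; optimal play is mixed.
Air is strictly dominated by Land (it gives the inspector strictly more in every row), so the smuggler never plays it.
On the remaining 2×2 (Port, Border vs Land, Sea):
Let the inspector play Port with probability p. Expected payoff against Land: 2p + 5(1−p) = −3p + 5; against Sea: 6p + 2(1−p) = 4p + 2.
Setting these equal: −3p + 5 = 4p + 2 ⇒ −7p = -3 ⇒ p = 3/7, and the value is (-3)·(3/7) + 5 = 26/7.
For the smuggler: with q = P(Land), equating Port's and Border's payoffs gives −4q + 6 = 3q + 2 ⇒ q = 4/7.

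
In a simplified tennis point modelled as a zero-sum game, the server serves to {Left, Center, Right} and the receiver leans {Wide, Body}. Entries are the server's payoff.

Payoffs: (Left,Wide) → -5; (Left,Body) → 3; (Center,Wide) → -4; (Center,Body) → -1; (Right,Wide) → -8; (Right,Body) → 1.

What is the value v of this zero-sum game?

-4

Row minima: Left → -5, Center → -4, Right → -8; maximin = -4.
Column maxima: Wide → -4, Body → 3; minimax = -4.
Since maximin = minimax = -4, there is a saddle point and the value is -4.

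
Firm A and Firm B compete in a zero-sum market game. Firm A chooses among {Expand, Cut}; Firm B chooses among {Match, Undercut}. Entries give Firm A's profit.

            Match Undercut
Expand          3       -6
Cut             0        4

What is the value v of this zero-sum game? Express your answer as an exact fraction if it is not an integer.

Row minima: Expand → -6, Cut → 0; maximin = 0.
Column maxima: Match → 3, Undercut → 4; minimax = 3.
0 ≠ 3, so there is no saddle point; optimal play is mixed.
Let Firm A play Expand with probability p. Expected payoff against Match: 3p + 0(1−p) = 3p; against Undercut: (-6)p + 4(1−p) = −10p + 4.
Setting these equal: 3p = −10p + 4 ⇒ 13p = 4 ⇒ p = 4/13, and the value is (3)·(4/13) = 12/13.
For Firm B: with q = P(Match), equating Expand's and Cut's payoffs gives 9q − 6 = −4q + 4 ⇒ q = 10/13.

12/13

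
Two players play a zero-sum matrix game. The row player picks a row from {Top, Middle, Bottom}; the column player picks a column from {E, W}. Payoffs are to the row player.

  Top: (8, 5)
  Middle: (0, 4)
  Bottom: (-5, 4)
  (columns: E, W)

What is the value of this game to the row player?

5

Row minima: Top → 5, Middle → 0, Bottom → -5; maximin = 5.
Column maxima: E → 8, W → 5; minimax = 5.
Since maximin = minimax = 5, there is a saddle point and the value is 5.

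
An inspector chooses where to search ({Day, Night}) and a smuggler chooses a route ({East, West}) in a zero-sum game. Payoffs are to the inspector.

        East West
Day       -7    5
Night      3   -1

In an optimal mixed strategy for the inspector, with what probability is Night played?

3/4

Row minima: Day → -7, Night → -1; maximin = -1.
Column maxima: East → 3, West → 5; minimax = 3.
-1 ≠ 3, so there is no saddle point; optimal play is mixed.
Let the inspector play Day with probability p. Expected payoff against East: (-7)p + 3(1−p) = −10p + 3; against West: 5p + (-1)(1−p) = 6p − 1.
Setting these equal: −10p + 3 = 6p − 1 ⇒ −16p = -4 ⇒ p = 1/4, and the value is (-10)·(1/4) + 3 = 1/2.
For the smuggler: with q = P(East), equating Day's and Night's payoffs gives −12q + 5 = 4q − 1 ⇒ q = 3/8.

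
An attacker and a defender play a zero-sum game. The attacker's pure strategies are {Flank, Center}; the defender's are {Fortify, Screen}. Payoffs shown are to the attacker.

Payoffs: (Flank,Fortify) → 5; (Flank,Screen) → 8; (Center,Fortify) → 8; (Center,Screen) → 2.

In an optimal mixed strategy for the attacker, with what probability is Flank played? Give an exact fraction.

Row minima: Flank → 5, Center → 2; maximin = 5.
Column maxima: Fortify → 8, Screen → 8; minimax = 8.
5 ≠ 8, so there is no saddle point; optimal play is mixed.
Let the attacker play Flank with probability p. Expected payoff against Fortify: 5p + 8(1−p) = −3p + 8; against Screen: 8p + 2(1−p) = 6p + 2.
Setting these equal: −3p + 8 = 6p + 2 ⇒ −9p = -6 ⇒ p = 2/3, and the value is (-3)·(2/3) + 8 = 6.
For the defender: with q = P(Fortify), equating Flank's and Center's payoffs gives −3q + 8 = 6q + 2 ⇒ q = 2/3.

2/3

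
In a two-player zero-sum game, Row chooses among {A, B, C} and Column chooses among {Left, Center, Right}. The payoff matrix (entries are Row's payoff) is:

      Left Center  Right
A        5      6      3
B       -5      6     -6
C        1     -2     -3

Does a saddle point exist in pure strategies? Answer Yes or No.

Yes

Row minima: A → 3, B → -6, C → -3; maximin = 3.
Column maxima: Left → 5, Center → 6, Right → 3; minimax = 3.
maximin = minimax = 3, so a saddle point exists.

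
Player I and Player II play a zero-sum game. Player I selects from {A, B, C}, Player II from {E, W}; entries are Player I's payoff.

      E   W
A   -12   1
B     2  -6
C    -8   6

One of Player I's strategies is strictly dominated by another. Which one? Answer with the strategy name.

C gives a strictly higher payoff than A against every column: -8 > -12, 6 > 1.
So A is strictly dominated and Player I never plays it.

A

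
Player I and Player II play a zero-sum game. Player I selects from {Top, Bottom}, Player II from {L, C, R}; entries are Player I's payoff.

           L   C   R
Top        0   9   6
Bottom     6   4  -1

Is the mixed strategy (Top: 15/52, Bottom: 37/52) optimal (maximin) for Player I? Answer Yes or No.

No

Against L this mix gives (15/52)·0 + (37/52)·6 = 111/26.
Against C this mix gives (15/52)·9 + (37/52)·4 = 283/52.
Against R this mix gives (15/52)·6 + (37/52)·(-1) = 53/52.
Player II will play R, holding Player I to 53/52. Shifting weight toward the row that does better against R would raise this floor (the equalizing mix achieves 36/13 against both R and L), so the proposed strategy is not optimal.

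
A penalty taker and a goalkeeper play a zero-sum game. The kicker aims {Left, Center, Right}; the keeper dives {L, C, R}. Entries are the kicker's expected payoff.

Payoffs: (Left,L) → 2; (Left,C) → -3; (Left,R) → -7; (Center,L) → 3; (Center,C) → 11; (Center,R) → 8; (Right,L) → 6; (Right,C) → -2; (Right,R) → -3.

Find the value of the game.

Row minima: Left → -7, Center → 3, Right → -3; maximin = 3.
Column maxima: L → 6, C → 11, R → 8; minimax = 6.
3 ≠ 6, so there is no saddle point; optimal play is mixed.
Left is strictly dominated by Center, so the kicker never plays it.
C is strictly dominated by R (it gives the kicker strictly more in every row), so the keeper never plays it.
On the remaining 2×2 (Center, Right vs L, R):
Let the kicker play Center with probability p. Expected payoff against L: 3p + 6(1−p) = −3p + 6; against R: 8p + (-3)(1−p) = 11p − 3.
Setting these equal: −3p + 6 = 11p − 3 ⇒ −14p = -9 ⇒ p = 9/14, and the value is (-3)·(9/14) + 6 = 57/14.
For the keeper: with q = P(L), equating Center's and Right's payoffs gives −5q + 8 = 9q − 3 ⇒ q = 11/14.

57/14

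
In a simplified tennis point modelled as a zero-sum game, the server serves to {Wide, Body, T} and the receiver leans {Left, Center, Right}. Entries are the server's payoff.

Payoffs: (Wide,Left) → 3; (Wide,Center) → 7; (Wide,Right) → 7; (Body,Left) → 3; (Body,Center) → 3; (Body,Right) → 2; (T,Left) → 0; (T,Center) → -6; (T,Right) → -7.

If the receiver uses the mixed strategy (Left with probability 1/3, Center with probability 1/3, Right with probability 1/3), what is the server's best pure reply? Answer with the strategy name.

Expected payoff of Wide: (1/3)·3 + (1/3)·7 + (1/3)·7 = 17/3.
Expected payoff of Body: (1/3)·3 + (1/3)·3 + (1/3)·2 = 8/3.
Expected payoff of T: (1/3)·0 + (1/3)·(-6) + (1/3)·(-7) = -13/3.
The largest is 17/3, so the server's best response is Wide.

Wide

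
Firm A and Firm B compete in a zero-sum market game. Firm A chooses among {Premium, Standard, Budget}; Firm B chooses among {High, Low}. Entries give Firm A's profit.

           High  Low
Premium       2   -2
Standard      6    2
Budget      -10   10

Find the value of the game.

10/3

Row minima: Premium → -2, Standard → 2, Budget → -10; maximin = 2.
Column maxima: High → 6, Low → 10; minimax = 6.
2 ≠ 6, so there is no saddle point; optimal play is mixed.
Premium is strictly dominated by Standard, so Firm A never plays it.
On the remaining 2×2 (Standard, Budget vs High, Low):
Let Firm A play Standard with probability p. Expected payoff against High: 6p + (-10)(1−p) = 16p − 10; against Low: 2p + 10(1−p) = −8p + 10.
Setting these equal: 16p − 10 = −8p + 10 ⇒ 24p = 20 ⇒ p = 5/6, and the value is (16)·(5/6) − 10 = 10/3.
For Firm B: with q = P(High), equating Standard's and Budget's payoffs gives 4q + 2 = −20q + 10 ⇒ q = 1/3.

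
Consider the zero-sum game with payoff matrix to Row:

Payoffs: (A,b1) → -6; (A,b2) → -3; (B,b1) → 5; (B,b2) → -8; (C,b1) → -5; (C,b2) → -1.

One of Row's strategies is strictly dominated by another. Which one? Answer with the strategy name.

A

C gives a strictly higher payoff than A against every column: -5 > -6, -1 > -3.
So A is strictly dominated and Row never plays it.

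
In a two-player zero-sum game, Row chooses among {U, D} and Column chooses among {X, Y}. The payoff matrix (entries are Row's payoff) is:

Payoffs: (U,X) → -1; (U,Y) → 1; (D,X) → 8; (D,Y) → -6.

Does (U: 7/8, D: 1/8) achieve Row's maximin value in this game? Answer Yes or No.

Yes

Against X this mix gives (7/8)·(-1) + (1/8)·8 = 1/8.
Against Y this mix gives (7/8)·1 + (1/8)·(-6) = 1/8.
All of Column's active replies (X, Y) yield 1/8, and no column does worse for Row. The mix makes Column indifferent and guarantees 1/8, so it is optimal.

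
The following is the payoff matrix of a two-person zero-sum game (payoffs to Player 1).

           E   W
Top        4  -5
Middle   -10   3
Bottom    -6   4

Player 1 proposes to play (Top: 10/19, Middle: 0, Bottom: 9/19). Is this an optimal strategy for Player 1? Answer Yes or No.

Yes

Against E this mix gives (10/19)·4 + (9/19)·(-6) = -14/19.
Against W this mix gives (10/19)·(-5) + (9/19)·4 = -14/19.
All of Player 2's active replies (E, W) yield -14/19, and no column does worse for Player 1. The mix makes Player 2 indifferent and guarantees -14/19, so it is optimal.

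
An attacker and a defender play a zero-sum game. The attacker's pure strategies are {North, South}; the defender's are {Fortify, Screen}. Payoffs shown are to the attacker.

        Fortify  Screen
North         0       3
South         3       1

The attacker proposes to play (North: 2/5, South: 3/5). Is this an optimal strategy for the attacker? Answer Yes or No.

Against Fortify this mix gives (2/5)·0 + (3/5)·3 = 9/5.
Against Screen this mix gives (2/5)·3 + (3/5)·1 = 9/5.
All of the defender's active replies (Fortify, Screen) yield 9/5, and no column does worse for the attacker. The mix makes the defender indifferent and guarantees 9/5, so it is optimal.

Yes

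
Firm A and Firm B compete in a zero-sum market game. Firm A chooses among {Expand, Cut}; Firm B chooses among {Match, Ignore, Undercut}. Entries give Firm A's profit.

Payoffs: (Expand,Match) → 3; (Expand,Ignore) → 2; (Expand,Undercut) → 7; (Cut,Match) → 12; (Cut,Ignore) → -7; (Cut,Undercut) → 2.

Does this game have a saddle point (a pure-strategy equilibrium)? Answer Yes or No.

Yes

Row minima: Expand → 2, Cut → -7; maximin = 2.
Column maxima: Match → 12, Ignore → 2, Undercut → 7; minimax = 2.
maximin = minimax = 2, so a saddle point exists.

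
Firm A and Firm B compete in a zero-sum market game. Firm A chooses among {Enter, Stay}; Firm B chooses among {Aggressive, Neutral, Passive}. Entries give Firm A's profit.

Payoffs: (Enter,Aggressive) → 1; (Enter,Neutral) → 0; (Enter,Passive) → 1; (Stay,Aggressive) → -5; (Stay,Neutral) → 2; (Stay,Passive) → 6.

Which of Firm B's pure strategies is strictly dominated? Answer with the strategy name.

Neutral holds Firm A's payoff strictly below Passive in every row: 0 < 1, 2 < 6.
So Passive is strictly dominated for Firm B.

Passive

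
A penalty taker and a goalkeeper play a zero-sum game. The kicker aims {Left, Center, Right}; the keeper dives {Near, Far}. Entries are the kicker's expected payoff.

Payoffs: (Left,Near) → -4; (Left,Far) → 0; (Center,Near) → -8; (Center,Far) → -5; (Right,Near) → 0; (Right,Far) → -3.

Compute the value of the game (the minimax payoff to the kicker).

-12/7

Row minima: Left → -4, Center → -8, Right → -3; maximin = -3.
Column maxima: Near → 0, Far → 0; minimax = 0.
-3 ≠ 0, so there is no saddle point; optimal play is mixed.
Center is strictly dominated by Left, so the kicker never plays it.
On the remaining 2×2 (Left, Right vs Near, Far):
Let the kicker play Left with probability p. Expected payoff against Near: (-4)p + 0(1−p) = −4p; against Far: 0p + (-3)(1−p) = 3p − 3.
Setting these equal: −4p = 3p − 3 ⇒ −7p = -3 ⇒ p = 3/7, and the value is (-4)·(3/7) = -12/7.
For the keeper: with q = P(Near), equating Left's and Right's payoffs gives −4q = 3q − 3 ⇒ q = 3/7.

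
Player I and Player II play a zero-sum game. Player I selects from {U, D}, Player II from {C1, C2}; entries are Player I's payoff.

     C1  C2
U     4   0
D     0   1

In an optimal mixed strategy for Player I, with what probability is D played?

4/5

Row minima: U → 0, D → 0; maximin = 0.
Column maxima: C1 → 4, C2 → 1; minimax = 1.
0 ≠ 1, so there is no saddle point; optimal play is mixed.
Let Player I play U with probability p. Expected payoff against C1: 4p + 0(1−p) = 4p; against C2: 0p + 1(1−p) = −p + 1.
Setting these equal: 4p = −p + 1 ⇒ 5p = 1 ⇒ p = 1/5, and the value is (4)·(1/5) = 4/5.
For Player II: with q = P(C1), equating U's and D's payoffs gives 4q = −q + 1 ⇒ q = 1/5.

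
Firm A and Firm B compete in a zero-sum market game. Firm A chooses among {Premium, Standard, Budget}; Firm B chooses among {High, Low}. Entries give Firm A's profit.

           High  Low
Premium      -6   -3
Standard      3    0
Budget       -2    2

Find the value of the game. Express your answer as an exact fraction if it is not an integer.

6/7

Row minima: Premium → -6, Standard → 0, Budget → -2; maximin = 0.
Column maxima: High → 3, Low → 2; minimax = 2.
0 ≠ 2, so there is no saddle point; optimal play is mixed.
Premium is strictly dominated by Standard, so Firm A never plays it.
On the remaining 2×2 (Standard, Budget vs High, Low):
Let Firm A play Standard with probability p. Expected payoff against High: 3p + (-2)(1−p) = 5p − 2; against Low: 0p + 2(1−p) = −2p + 2.
Setting these equal: 5p − 2 = −2p + 2 ⇒ 7p = 4 ⇒ p = 4/7, and the value is (5)·(4/7) − 2 = 6/7.
For Firm B: with q = P(High), equating Standard's and Budget's payoffs gives 3q = −4q + 2 ⇒ q = 2/7.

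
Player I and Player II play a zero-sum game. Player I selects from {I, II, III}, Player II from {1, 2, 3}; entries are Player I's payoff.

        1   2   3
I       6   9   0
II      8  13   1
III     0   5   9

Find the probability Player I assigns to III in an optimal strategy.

Row minima: I → 0, II → 1, III → 0; maximin = 1.
Column maxima: 1 → 8, 2 → 13, 3 → 9; minimax = 8.
1 ≠ 8, so there is no saddle point; optimal play is mixed.
I is strictly dominated by II, so Player I never plays it.
2 is strictly dominated by 1 (it gives Player I strictly more in every row), so Player II never plays it.
On the remaining 2×2 (II, III vs 1, 3):
Let Player I play II with probability p. Expected payoff against 1: 8p + 0(1−p) = 8p; against 3: 1p + 9(1−p) = −8p + 9.
Setting these equal: 8p = −8p + 9 ⇒ 16p = 9 ⇒ p = 9/16, and the value is (8)·(9/16) = 9/2.
For Player II: with q = P(1), equating II's and III's payoffs gives 7q + 1 = −9q + 9 ⇒ q = 1/2.

7/16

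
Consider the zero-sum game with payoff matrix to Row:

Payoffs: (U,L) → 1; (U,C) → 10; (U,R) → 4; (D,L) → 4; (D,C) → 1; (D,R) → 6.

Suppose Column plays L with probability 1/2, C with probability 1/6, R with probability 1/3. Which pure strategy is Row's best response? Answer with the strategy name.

D

Expected payoff of U: (1/2)·1 + (1/6)·10 + (1/3)·4 = 7/2.
Expected payoff of D: (1/2)·4 + (1/6)·1 + (1/3)·6 = 25/6.
The largest is 25/6, so Row's best response is D.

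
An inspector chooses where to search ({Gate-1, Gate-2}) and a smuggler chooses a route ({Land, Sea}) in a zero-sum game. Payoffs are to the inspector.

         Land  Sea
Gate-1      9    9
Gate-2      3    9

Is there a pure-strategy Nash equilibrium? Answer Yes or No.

Yes

Row minima: Gate-1 → 9, Gate-2 → 3; maximin = 9.
Column maxima: Land → 9, Sea → 9; minimax = 9.
maximin = minimax = 9, so a saddle point exists.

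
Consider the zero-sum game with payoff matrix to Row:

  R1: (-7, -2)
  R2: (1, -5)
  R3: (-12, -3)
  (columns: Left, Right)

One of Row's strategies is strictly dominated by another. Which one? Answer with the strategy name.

R3

R1 gives a strictly higher payoff than R3 against every column: -7 > -12, -2 > -3.
So R3 is strictly dominated and Row never plays it.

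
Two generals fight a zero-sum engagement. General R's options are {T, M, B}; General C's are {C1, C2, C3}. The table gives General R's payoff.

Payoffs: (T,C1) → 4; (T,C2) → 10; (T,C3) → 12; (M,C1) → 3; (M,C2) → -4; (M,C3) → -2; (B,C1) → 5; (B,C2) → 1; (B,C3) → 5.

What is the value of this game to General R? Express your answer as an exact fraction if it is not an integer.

Row minima: T → 4, M → -4, B → 1; maximin = 4.
Column maxima: C1 → 5, C2 → 10, C3 → 12; minimax = 5.
4 ≠ 5, so there is no saddle point; optimal play is mixed.
M is strictly dominated by T, so General R never plays it.
C3 is strictly dominated by C2 (it gives General R strictly more in every row), so General C never plays it.
On the remaining 2×2 (T, B vs C1, C2):
Let General R play T with probability p. Expected payoff against C1: 4p + 5(1−p) = −p + 5; against C2: 10p + 1(1−p) = 9p + 1.
Setting these equal: −p + 5 = 9p + 1 ⇒ −10p = -4 ⇒ p = 2/5, and the value is (-1)·(2/5) + 5 = 23/5.
For General C: with q = P(C1), equating T's and B's payoffs gives −6q + 10 = 4q + 1 ⇒ q = 9/10.

23/5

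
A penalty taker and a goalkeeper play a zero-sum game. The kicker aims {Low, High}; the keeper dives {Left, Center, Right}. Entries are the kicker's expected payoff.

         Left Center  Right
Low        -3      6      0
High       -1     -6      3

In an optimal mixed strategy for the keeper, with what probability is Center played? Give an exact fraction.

1/7

Row minima: Low → -3, High → -6; maximin = -3.
Column maxima: Left → -1, Center → 6, Right → 3; minimax = -1.
-3 ≠ -1, so there is no saddle point; optimal play is mixed.
Right is strictly dominated by Left (it gives the kicker strictly more in every row), so the keeper never plays it.
On the remaining 2×2 (Low, High vs Left, Center):
Let the kicker play Low with probability p. Expected payoff against Left: (-3)p + (-1)(1−p) = −2p − 1; against Center: 6p + (-6)(1−p) = 12p − 6.
Setting these equal: −2p − 1 = 12p − 6 ⇒ −14p = -5 ⇒ p = 5/14, and the value is (-2)·(5/14) − 1 = -12/7.
For the keeper: with q = P(Left), equating Low's and High's payoffs gives −9q + 6 = 5q − 6 ⇒ q = 6/7.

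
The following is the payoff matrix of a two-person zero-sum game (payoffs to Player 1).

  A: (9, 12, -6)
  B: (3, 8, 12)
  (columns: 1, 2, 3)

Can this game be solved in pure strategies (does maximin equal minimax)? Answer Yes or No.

No

Row minima: A → -6, B → 3; maximin = 3.
Column maxima: 1 → 9, 2 → 12, 3 → 12; minimax = 9.
3 ≠ 9, so no pure-strategy equilibrium exists.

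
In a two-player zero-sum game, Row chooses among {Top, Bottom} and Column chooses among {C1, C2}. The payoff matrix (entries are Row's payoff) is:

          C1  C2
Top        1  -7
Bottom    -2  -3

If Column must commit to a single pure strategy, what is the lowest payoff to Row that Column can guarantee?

-3

Column maxima: C1 → 1, C2 → -3.
The smallest of these is -3.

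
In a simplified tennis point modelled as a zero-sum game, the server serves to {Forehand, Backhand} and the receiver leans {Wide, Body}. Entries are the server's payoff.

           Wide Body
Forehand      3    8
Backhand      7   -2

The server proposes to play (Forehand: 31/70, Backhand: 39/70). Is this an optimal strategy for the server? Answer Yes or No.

No

Against Wide this mix gives (31/70)·3 + (39/70)·7 = 183/35.
Against Body this mix gives (31/70)·8 + (39/70)·(-2) = 17/7.
The receiver will play Body, holding the server to 17/7. Shifting weight toward the row that does better against Body would raise this floor (the equalizing mix achieves 31/7 against both Body and Wide), so the proposed strategy is not optimal.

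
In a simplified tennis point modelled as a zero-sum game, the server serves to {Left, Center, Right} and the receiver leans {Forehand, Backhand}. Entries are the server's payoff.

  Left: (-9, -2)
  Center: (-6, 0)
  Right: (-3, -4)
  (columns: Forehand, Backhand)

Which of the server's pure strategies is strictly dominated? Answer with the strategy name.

Center gives a strictly higher payoff than Left against every column: -6 > -9, 0 > -2.
So Left is strictly dominated and the server never plays it.

Left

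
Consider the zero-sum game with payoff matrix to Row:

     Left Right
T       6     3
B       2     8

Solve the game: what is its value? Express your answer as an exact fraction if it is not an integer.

Row minima: T → 3, B → 2; maximin = 3.
Column maxima: Left → 6, Right → 8; minimax = 6.
3 ≠ 6, so there is no saddle point; optimal play is mixed.
Let Row play T with probability p. Expected payoff against Left: 6p + 2(1−p) = 4p + 2; against Right: 3p + 8(1−p) = −5p + 8.
Setting these equal: 4p + 2 = −5p + 8 ⇒ 9p = 6 ⇒ p = 2/3, and the value is (4)·(2/3) + 2 = 14/3.
For Column: with q = P(Left), equating T's and B's payoffs gives 3q + 3 = −6q + 8 ⇒ q = 5/9.

14/3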